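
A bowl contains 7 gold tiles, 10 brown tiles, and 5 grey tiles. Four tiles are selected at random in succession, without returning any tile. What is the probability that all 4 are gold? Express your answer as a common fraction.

1/209

Unordered draws without replacement: count favorable combinations over C(22,4).
Favorable = C(7,4) · C(10,0) · C(5,0) = 35; total = C(22,4) = 7315.
P = 35/7315 = 1/209 ≈ 0.0048.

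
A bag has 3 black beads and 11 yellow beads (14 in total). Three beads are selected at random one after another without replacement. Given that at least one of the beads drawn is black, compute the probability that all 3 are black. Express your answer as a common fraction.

1/199

P(all 3 black) = C(3,3)/C(14,3) = 1/364; P(at least one black) = 1 − C(11,3)/C(14,3) = 199/364.
Since 'all 3 black' ⊆ 'at least one black', P(all 3 | at least one) = 1/364 / 199/364 = 1/199 ≈ 0.0050.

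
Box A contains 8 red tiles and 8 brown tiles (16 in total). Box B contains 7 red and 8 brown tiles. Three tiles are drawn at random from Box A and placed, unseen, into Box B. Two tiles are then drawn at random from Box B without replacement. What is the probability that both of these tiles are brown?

407/1530

Condition on how many of the transferred tiles are brown (from Box A: 8 brown of 16; then Box B has 18 total).
  0 brown: C(8,0)C(8,3)/C(16,3) = 1/10; then P = C(8,2)/C(18,2) = 28/153
  1 brown: C(8,1)C(8,2)/C(16,3) = 2/5; then P = C(9,2)/C(18,2) = 4/17
  2 brown: C(8,2)C(8,1)/C(16,3) = 2/5; then P = C(10,2)/C(18,2) = 5/17
  3 brown: C(8,3)C(8,0)/C(16,3) = 1/10; then P = C(11,2)/C(18,2) = 55/153
P(both brown) = 407/1530 ≈ 0.2660.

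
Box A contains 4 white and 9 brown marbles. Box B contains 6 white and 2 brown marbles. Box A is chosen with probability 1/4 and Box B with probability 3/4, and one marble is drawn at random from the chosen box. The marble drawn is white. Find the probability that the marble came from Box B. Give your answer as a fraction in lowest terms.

117/133

P(white | Box A) = 4/13; P(white | Box B) = 3/4.
P(white) = 1/4·4/13 + 3/4·3/4 = 133/208.
By Bayes' rule, P(Box B | white) = 9/16 / 133/208 = 117/133 ≈ 0.8797.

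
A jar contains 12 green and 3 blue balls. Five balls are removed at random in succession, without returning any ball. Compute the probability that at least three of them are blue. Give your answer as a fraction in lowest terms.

Sum the hypergeometric tail for j = 3,…,3 blue balls.
Favorable = C(3,3)·C(12,2) = 66; total = C(15,5) = 3003.
P = 66/3003 = 2/91 ≈ 0.0220.

2/91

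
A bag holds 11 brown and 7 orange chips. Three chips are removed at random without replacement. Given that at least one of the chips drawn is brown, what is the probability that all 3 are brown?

15/71

P(all 3 brown) = C(11,3)/C(18,3) = 55/272; P(at least one brown) = 1 − C(7,3)/C(18,3) = 781/816.
Since 'all 3 brown' ⊆ 'at least one brown', P(all 3 | at least one) = 55/272 / 781/816 = 15/71 ≈ 0.2113.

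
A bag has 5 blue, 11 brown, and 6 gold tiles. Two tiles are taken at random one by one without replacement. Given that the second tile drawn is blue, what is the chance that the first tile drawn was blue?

4/21

P(first=blue and the second tile drawn is blue) = (5/22)·(4/21) = 10/231.
P(the second tile drawn is blue) = Σ over first color = 10/231 + 5/42 + 5/77 = 5/22.
By Bayes, P(first=blue | the second tile drawn is blue) = 10/231 / 5/22 = 4/21 ≈ 0.1905.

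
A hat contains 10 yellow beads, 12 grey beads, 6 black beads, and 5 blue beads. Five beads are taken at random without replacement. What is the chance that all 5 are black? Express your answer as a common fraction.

Unordered draws without replacement: count favorable combinations over C(33,5).
Favorable = C(10,0) · C(12,0) · C(6,5) · C(5,0) = 6; total = C(33,5) = 237336.
P = 6/237336 = 1/39556 ≈ 0.0000.

1/39556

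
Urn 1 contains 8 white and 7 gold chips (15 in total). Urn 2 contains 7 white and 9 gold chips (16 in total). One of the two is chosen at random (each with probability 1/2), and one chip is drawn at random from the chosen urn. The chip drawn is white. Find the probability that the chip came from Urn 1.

128/233

P(white | Urn 1) = 8/15; P(white | Urn 2) = 7/16.
P(white) = 1/2·8/15 + 1/2·7/16 = 233/480.
By Bayes' rule, P(Urn 1 | white) = 4/15 / 233/480 = 128/233 ≈ 0.5494.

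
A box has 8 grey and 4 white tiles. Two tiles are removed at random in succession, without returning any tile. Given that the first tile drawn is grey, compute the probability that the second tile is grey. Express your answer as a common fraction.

After removing 1 grey, the box has 7 grey out of 11 remaining.
P(second is grey | given) = 7/11 ≈ 0.6364.

7/11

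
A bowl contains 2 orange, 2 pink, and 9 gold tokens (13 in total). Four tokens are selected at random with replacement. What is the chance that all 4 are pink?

Multiply the conditional probability of each draw in order, with replacement (the composition resets each draw).
P = (2/13) · (2/13) · (2/13) · (2/13) = 16/28561 ≈ 0.0006.

16/28561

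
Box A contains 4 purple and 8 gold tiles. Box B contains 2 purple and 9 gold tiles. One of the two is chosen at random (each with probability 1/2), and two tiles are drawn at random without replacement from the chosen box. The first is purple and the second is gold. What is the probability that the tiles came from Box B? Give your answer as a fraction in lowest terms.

P(E | Box A) = 8/33; P(E | Box B) = 9/55.
P(E) = 1/2·8/33 + 1/2·9/55 = 67/330.
By Bayes' rule, P(Box B | E) = 9/110 / 67/330 = 27/67 ≈ 0.4030.

27/67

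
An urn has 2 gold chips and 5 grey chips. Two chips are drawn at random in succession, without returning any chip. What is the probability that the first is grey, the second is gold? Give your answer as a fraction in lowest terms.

Multiply the conditional probability of each draw in order, without replacement, so each draw removes one from its color and from the total.
P = (5/7) · (2/6) = 5/21 ≈ 0.2381.

5/21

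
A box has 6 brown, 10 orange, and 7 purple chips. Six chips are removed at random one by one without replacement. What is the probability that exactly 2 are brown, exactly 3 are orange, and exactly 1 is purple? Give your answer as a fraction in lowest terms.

Unordered draws without replacement: count favorable combinations over C(23,6).
Favorable = C(6,2) · C(10,3) · C(7,1) = 12600; total = C(23,6) = 100947.
P = 12600/100947 = 600/4807 ≈ 0.1248.

600/4807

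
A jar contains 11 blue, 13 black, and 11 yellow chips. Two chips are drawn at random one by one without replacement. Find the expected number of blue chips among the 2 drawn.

By linearity of expectation, E[X] = Σ P(draw i is blue); by symmetry each draw (even without replacement) has P(blue) = 11/35.
E[X] = 2 · 11/35 = 22/35 ≈ 0.6286.

22/35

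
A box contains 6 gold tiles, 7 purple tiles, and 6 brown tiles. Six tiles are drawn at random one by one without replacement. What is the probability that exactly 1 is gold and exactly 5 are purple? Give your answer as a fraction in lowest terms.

Unordered draws without replacement: count favorable combinations over C(19,6).
Favorable = C(6,1) · C(7,5) · C(6,0) = 126; total = C(19,6) = 27132.
P = 126/27132 = 3/646 ≈ 0.0046.

3/646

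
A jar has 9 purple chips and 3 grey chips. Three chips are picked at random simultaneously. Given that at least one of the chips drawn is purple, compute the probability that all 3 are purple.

28/73

P(all 3 purple) = C(9,3)/C(12,3) = 21/55; P(at least one purple) = 1 − C(3,3)/C(12,3) = 219/220.
Since 'all 3 purple' ⊆ 'at least one purple', P(all 3 | at least one) = 21/55 / 219/220 = 28/73 ≈ 0.3836.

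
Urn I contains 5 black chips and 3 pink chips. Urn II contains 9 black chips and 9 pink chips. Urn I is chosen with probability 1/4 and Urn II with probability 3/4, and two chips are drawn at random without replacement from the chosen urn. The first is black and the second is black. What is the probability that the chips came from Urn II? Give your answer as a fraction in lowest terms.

P(E | Urn I) = 5/14; P(E | Urn II) = 4/17.
P(E) = 1/4·5/14 + 3/4·4/17 = 253/952.
By Bayes' rule, P(Urn II | E) = 3/17 / 253/952 = 168/253 ≈ 0.6640.

168/253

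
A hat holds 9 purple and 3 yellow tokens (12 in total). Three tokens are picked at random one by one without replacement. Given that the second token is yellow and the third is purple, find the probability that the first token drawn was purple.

4/5

P(first=purple and the second token is yellow and the third is purple) = (9/12)·(3/11)·(8/10) = 9/55.
P(E) = Σ over first color = 9/55 + 9/220 = 9/44.
By Bayes, P(first=purple | E) = 9/55 / 9/44 = 4/5 ≈ 0.8000.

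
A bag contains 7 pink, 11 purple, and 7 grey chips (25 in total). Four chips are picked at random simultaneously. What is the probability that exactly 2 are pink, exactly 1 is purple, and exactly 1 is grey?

Unordered draws without replacement: count favorable combinations over C(25,4).
Favorable = C(7,2) · C(11,1) · C(7,1) = 1617; total = C(25,4) = 12650.
P = 1617/12650 = 147/1150 ≈ 0.1278.

147/1150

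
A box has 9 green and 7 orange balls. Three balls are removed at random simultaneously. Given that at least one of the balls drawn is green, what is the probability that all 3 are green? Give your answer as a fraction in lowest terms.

4/25

P(all 3 green) = C(9,3)/C(16,3) = 3/20; P(at least one green) = 1 − C(7,3)/C(16,3) = 15/16.
Since 'all 3 green' ⊆ 'at least one green', P(all 3 | at least one) = 3/20 / 15/16 = 4/25 ≈ 0.1600.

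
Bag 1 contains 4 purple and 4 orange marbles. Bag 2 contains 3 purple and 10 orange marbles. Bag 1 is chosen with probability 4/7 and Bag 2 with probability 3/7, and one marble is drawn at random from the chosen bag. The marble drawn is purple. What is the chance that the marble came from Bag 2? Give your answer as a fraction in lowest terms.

P(purple | Bag 1) = 1/2; P(purple | Bag 2) = 3/13.
P(purple) = 4/7·1/2 + 3/7·3/13 = 5/13.
By Bayes' rule, P(Bag 2 | purple) = 9/91 / 5/13 = 9/35 ≈ 0.2571.

9/35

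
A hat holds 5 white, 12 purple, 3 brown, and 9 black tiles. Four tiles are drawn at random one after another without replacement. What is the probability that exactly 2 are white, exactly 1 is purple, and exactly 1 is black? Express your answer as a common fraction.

120/2639

Unordered draws without replacement: count favorable combinations over C(29,4).
Favorable = C(5,2) · C(12,1) · C(3,0) · C(9,1) = 1080; total = C(29,4) = 23751.
P = 1080/23751 = 120/2639 ≈ 0.0455.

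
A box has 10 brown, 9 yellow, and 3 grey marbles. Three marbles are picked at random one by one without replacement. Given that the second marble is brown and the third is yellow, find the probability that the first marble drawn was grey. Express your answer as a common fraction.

P(first=grey and the second marble is brown and the third is yellow) = (3/22)·(10/21)·(9/20) = 9/308.
P(E) = Σ over first color = 27/308 + 6/77 + 9/308 = 15/77.
By Bayes, P(first=grey | E) = 9/308 / 15/77 = 3/20 ≈ 0.1500.

3/20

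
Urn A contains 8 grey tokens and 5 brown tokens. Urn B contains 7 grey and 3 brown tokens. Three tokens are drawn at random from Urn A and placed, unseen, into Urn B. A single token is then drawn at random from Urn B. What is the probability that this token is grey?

Condition on how many of the transferred tokens are grey (from Urn A: 8 grey of 13; then Urn B has 13 total).
  0 grey: C(8,0)C(5,3)/C(13,3) = 5/143; then P = 7/13
  1 grey: C(8,1)C(5,2)/C(13,3) = 40/143; then P = 8/13
  2 grey: C(8,2)C(5,1)/C(13,3) = 70/143; then P = 9/13
  3 grey: C(8,3)C(5,0)/C(13,3) = 28/143; then P = 10/13
P(grey from Urn B) = 115/169 ≈ 0.6805.

115/169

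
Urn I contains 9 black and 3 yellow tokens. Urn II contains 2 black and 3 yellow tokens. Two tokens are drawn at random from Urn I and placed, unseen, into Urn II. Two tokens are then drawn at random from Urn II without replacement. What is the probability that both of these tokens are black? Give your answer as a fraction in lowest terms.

50/231

Condition on how many of the transferred tokens are black (from Urn I: 9 black of 12; then Urn II has 7 total).
  0 black: C(9,0)C(3,2)/C(12,2) = 1/22; then P = C(2,2)/C(7,2) = 1/21
  1 black: C(9,1)C(3,1)/C(12,2) = 9/22; then P = C(3,2)/C(7,2) = 1/7
  2 black: C(9,2)C(3,0)/C(12,2) = 6/11; then P = C(4,2)/C(7,2) = 2/7
P(both black) = 50/231 ≈ 0.2165.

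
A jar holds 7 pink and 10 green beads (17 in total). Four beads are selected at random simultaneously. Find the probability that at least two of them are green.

Sum the hypergeometric tail for j = 2,…,4 green beads.
Favorable = C(10,2)·C(7,2) + C(10,3)·C(7,1) + C(10,4)·C(7,0) = 1995; total = C(17,4) = 2380.
P = 1995/2380 = 57/68 ≈ 0.8382.

57/68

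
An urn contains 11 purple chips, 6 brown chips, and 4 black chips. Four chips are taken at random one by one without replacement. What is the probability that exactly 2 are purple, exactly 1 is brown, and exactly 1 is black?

Unordered draws without replacement: count favorable combinations over C(21,4).
Favorable = C(11,2) · C(6,1) · C(4,1) = 1320; total = C(21,4) = 5985.
P = 1320/5985 = 88/399 ≈ 0.2206.

88/399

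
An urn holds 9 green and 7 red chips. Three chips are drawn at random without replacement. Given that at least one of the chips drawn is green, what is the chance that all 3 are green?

4/25

P(all 3 green) = C(9,3)/C(16,3) = 3/20; P(at least one green) = 1 − C(7,3)/C(16,3) = 15/16.
Since 'all 3 green' ⊆ 'at least one green', P(all 3 | at least one) = 3/20 / 15/16 = 4/25 ≈ 0.1600.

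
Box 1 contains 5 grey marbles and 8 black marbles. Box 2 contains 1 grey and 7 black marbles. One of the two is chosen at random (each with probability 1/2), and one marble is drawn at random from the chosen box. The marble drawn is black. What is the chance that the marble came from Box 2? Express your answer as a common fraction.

91/155

P(black | Box 1) = 8/13; P(black | Box 2) = 7/8.
P(black) = 1/2·8/13 + 1/2·7/8 = 155/208.
By Bayes' rule, P(Box 2 | black) = 7/16 / 155/208 = 91/155 ≈ 0.5871.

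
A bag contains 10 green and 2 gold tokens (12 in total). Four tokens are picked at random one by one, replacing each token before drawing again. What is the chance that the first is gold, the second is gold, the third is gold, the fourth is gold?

1/1296

Multiply the conditional probability of each draw in order, with replacement (the composition resets each draw).
P = (2/12) · (2/12) · (2/12) · (2/12) = 1/1296 ≈ 0.0008.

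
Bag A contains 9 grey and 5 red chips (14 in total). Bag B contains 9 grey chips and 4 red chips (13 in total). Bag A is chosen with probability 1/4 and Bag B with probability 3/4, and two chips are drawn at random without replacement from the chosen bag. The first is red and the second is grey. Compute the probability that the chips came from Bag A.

P(E | Bag A) = 45/182; P(E | Bag B) = 3/13.
P(E) = 1/4·45/182 + 3/4·3/13 = 171/728.
By Bayes' rule, P(Bag A | E) = 45/728 / 171/728 = 5/19 ≈ 0.2632.

5/19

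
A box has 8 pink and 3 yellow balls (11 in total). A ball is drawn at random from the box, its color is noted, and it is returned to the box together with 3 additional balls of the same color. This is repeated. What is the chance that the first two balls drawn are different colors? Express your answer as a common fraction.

24/77

Either yellow then pink, or pink then yellow; after the first draw the total is 14.
P = (3/11)·(8/14) + (8/11)·(3/14) = 24/77 ≈ 0.3117.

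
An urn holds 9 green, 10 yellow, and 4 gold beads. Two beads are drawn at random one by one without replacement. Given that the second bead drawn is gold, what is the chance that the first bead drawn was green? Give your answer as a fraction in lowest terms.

P(first=green and the second bead drawn is gold) = (9/23)·(4/22) = 18/253.
P(the second bead drawn is gold) = Σ over first color = 18/253 + 20/253 + 6/253 = 4/23.
By Bayes, P(first=green | the second bead drawn is gold) = 18/253 / 4/23 = 9/22 ≈ 0.4091.

9/22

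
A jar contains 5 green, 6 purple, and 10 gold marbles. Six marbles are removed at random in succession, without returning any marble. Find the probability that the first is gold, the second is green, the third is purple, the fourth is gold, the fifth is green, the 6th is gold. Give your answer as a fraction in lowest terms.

5/2261

Multiply the conditional probability of each draw in order, without replacement, so each draw removes one from its color and from the total.
P = (10/21) · (5/20) · (6/19) · (9/18) · (4/17) · (8/16) = 5/2261 ≈ 0.0022.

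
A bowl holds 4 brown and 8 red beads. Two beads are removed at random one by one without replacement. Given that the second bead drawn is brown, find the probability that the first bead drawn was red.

P(first=red and the second bead drawn is brown) = (8/12)·(4/11) = 8/33.
P(the second bead drawn is brown) = Σ over first color = 1/11 + 8/33 = 1/3.
By Bayes, P(first=red | the second bead drawn is brown) = 8/33 / 1/3 = 8/11 ≈ 0.7273.

8/11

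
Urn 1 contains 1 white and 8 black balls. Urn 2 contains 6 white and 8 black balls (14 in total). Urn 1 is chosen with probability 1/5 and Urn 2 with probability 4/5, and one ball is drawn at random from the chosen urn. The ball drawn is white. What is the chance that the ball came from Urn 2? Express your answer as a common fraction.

108/115

P(white | Urn 1) = 1/9; P(white | Urn 2) = 3/7.
P(white) = 1/5·1/9 + 4/5·3/7 = 23/63.
By Bayes' rule, P(Urn 2 | white) = 12/35 / 23/63 = 108/115 ≈ 0.9391.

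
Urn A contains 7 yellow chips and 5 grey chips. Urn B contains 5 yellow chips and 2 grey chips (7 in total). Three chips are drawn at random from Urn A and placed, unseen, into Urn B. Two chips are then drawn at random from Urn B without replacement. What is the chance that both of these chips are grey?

Condition on how many of the transferred chips are grey (from Urn A: 5 grey of 12; then Urn B has 10 total).
  0 grey: C(5,0)C(7,3)/C(12,3) = 7/44; then P = C(2,2)/C(10,2) = 1/45
  1 grey: C(5,1)C(7,2)/C(12,3) = 21/44; then P = C(3,2)/C(10,2) = 1/15
  2 grey: C(5,2)C(7,1)/C(12,3) = 7/22; then P = C(4,2)/C(10,2) = 2/15
  3 grey: C(5,3)C(7,0)/C(12,3) = 1/22; then P = C(5,2)/C(10,2) = 2/9
P(both grey) = 29/330 ≈ 0.0879.

29/330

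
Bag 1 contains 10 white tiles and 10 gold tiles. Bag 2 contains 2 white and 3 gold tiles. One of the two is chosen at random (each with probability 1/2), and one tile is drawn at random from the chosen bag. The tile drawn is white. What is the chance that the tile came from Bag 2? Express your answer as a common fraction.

P(white | Bag 1) = 1/2; P(white | Bag 2) = 2/5.
P(white) = 1/2·1/2 + 1/2·2/5 = 9/20.
By Bayes' rule, P(Bag 2 | white) = 1/5 / 9/20 = 4/9 ≈ 0.4444.

4/9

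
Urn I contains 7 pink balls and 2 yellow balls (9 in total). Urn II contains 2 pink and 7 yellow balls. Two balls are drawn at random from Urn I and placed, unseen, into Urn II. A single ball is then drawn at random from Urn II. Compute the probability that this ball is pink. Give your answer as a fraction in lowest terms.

Condition on how many of the transferred balls are pink (from Urn I: 7 pink of 9; then Urn II has 11 total).
  0 pink: C(7,0)C(2,2)/C(9,2) = 1/36; then P = 2/11
  1 pink: C(7,1)C(2,1)/C(9,2) = 7/18; then P = 3/11
  2 pink: C(7,2)C(2,0)/C(9,2) = 7/12; then P = 4/11
P(pink from Urn II) = 32/99 ≈ 0.3232.

32/99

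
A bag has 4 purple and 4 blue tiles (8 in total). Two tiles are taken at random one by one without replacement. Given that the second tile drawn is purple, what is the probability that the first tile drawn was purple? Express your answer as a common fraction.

3/7

P(first=purple and the second tile drawn is purple) = (4/8)·(3/7) = 3/14.
P(the second tile drawn is purple) = Σ over first color = 3/14 + 2/7 = 1/2.
By Bayes, P(first=purple | the second tile drawn is purple) = 3/14 / 1/2 = 3/7 ≈ 0.4286.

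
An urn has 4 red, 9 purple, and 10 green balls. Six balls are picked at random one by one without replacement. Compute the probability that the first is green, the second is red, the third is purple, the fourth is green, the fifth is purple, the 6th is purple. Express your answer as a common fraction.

12/4807

Multiply the conditional probability of each draw in order, without replacement, so each draw removes one from its color and from the total.
P = (10/23) · (4/22) · (9/21) · (9/20) · (8/19) · (7/18) = 12/4807 ≈ 0.0025.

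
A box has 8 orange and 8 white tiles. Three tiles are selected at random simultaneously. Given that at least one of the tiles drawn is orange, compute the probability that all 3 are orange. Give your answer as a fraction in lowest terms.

P(all 3 orange) = C(8,3)/C(16,3) = 1/10; P(at least one orange) = 1 − C(8,3)/C(16,3) = 9/10.
Since 'all 3 orange' ⊆ 'at least one orange', P(all 3 | at least one) = 1/10 / 9/10 = 1/9 ≈ 0.1111.

1/9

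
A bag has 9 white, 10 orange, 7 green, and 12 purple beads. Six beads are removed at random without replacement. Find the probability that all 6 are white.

Unordered draws without replacement: count favorable combinations over C(38,6).
Favorable = C(9,6) · C(10,0) · C(7,0) · C(12,0) = 84; total = C(38,6) = 2760681.
P = 84/2760681 = 4/131461 ≈ 0.0000.

4/131461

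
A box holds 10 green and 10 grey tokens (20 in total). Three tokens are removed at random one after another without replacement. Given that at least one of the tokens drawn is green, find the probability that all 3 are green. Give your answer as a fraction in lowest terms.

P(all 3 green) = C(10,3)/C(20,3) = 2/19; P(at least one green) = 1 − C(10,3)/C(20,3) = 17/19.
Since 'all 3 green' ⊆ 'at least one green', P(all 3 | at least one) = 2/19 / 17/19 = 2/17 ≈ 0.1176.

2/17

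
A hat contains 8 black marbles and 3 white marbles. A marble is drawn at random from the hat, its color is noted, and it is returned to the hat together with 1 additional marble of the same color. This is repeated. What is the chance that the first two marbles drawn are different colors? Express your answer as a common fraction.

Either black then white, or white then black; after the first draw the total is 12.
P = (8/11)·(3/12) + (3/11)·(8/12) = 4/11 ≈ 0.3636.

4/11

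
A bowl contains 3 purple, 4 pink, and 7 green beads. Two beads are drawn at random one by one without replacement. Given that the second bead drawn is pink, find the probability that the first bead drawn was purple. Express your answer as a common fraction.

P(first=purple and the second bead drawn is pink) = (3/14)·(4/13) = 6/91.
P(the second bead drawn is pink) = Σ over first color = 6/91 + 6/91 + 2/13 = 2/7.
By Bayes, P(first=purple | the second bead drawn is pink) = 6/91 / 2/7 = 3/13 ≈ 0.2308.

3/13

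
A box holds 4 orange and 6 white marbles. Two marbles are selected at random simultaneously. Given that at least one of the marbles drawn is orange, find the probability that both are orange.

1/5

P(both orange) = C(4,2)/C(10,2) = 2/15; P(at least one orange) = 1 − C(6,2)/C(10,2) = 2/3.
Since 'both orange' ⊆ 'at least one orange', P(both | at least one) = 2/15 / 2/3 = 1/5 ≈ 0.2000.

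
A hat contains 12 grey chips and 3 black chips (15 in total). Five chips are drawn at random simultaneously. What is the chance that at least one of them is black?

67/91

Use the complement: P(at least one black) = 1 − P(no black).
P(none) = C(12,5)/C(15,5) = 792/3003.
So P = 1 − 792/3003 = 67/91 ≈ 0.7363.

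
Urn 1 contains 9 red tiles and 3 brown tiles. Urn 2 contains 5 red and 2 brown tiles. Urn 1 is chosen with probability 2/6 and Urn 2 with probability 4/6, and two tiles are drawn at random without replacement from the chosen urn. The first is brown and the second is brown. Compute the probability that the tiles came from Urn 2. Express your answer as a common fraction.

P(E | Urn 1) = 1/22; P(E | Urn 2) = 1/21.
P(E) = 1/3·1/22 + 2/3·1/21 = 65/1386.
By Bayes' rule, P(Urn 2 | E) = 2/63 / 65/1386 = 44/65 ≈ 0.6769.

44/65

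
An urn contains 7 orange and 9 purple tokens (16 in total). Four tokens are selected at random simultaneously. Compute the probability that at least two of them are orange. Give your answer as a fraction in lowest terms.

Sum the hypergeometric tail for j = 2,…,4 orange tokens.
Favorable = C(7,2)·C(9,2) + C(7,3)·C(9,1) + C(7,4)·C(9,0) = 1106; total = C(16,4) = 1820.
P = 1106/1820 = 79/130 ≈ 0.6077.

79/130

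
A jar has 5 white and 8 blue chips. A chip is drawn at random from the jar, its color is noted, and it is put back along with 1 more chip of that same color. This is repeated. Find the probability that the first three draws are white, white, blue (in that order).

8/91

Track the composition after each reinforcement of +1.
P = (5/13) · (6/14) · (8/15) = 8/91 ≈ 0.0879.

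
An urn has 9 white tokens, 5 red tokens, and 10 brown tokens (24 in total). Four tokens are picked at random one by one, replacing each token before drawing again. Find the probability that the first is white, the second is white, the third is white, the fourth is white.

Multiply the conditional probability of each draw in order, with replacement (the composition resets each draw).
P = (9/24) · (9/24) · (9/24) · (9/24) = 81/4096 ≈ 0.0198.

81/4096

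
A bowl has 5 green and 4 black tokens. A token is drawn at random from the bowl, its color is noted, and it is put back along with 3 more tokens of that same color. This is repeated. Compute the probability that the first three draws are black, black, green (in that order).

Track the composition after each reinforcement of +3.
P = (4/9) · (7/12) · (5/15) = 7/81 ≈ 0.0864.

7/81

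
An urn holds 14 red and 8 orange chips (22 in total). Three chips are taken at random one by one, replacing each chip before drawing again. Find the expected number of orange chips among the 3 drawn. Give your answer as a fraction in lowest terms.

By linearity of expectation, E[X] = Σ P(draw i is orange); each independent draw has P(orange) = 8/22.
E[X] = 3 · 8/22 = 12/11 ≈ 1.0909.

12/11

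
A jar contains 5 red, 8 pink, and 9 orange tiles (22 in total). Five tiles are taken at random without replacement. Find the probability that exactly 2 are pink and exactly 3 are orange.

Unordered draws without replacement: count favorable combinations over C(22,5).
Favorable = C(5,0) · C(8,2) · C(9,3) = 2352; total = C(22,5) = 26334.
P = 2352/26334 = 56/627 ≈ 0.0893.

56/627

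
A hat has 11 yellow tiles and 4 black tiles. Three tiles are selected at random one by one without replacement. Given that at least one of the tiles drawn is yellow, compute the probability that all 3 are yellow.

15/41

P(all 3 yellow) = C(11,3)/C(15,3) = 33/91; P(at least one yellow) = 1 − C(4,3)/C(15,3) = 451/455.
Since 'all 3 yellow' ⊆ 'at least one yellow', P(all 3 | at least one) = 33/91 / 451/455 = 15/41 ≈ 0.3659.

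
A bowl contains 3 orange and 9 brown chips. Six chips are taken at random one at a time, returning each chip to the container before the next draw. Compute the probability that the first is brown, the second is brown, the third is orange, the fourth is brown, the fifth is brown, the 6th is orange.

81/4096

Multiply the conditional probability of each draw in order, with replacement (the composition resets each draw).
P = (9/12) · (9/12) · (3/12) · (9/12) · (9/12) · (3/12) = 81/4096 ≈ 0.0198.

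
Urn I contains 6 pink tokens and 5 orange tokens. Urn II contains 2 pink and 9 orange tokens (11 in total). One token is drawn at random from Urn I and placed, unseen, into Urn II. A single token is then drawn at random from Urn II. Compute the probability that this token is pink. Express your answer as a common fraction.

Condition on how many of the transferred tokens are pink (from Urn I: 6 pink of 11; then Urn II has 12 total).
  0 pink: C(6,0)C(5,1)/C(11,1) = 5/11; then P = 2/12
  1 pink: C(6,1)C(5,0)/C(11,1) = 6/11; then P = 3/12
P(pink from Urn II) = 7/33 ≈ 0.2121.

7/33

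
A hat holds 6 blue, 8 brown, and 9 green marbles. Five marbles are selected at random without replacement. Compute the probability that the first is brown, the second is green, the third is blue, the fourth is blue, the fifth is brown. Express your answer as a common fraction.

18/4807

Multiply the conditional probability of each draw in order, without replacement, so each draw removes one from its color and from the total.
P = (8/23) · (9/22) · (6/21) · (5/20) · (7/19) = 18/4807 ≈ 0.0037.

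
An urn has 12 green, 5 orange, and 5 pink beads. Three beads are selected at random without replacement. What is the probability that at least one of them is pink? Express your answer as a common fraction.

Use the complement: P(at least one pink) = 1 − P(no pink).
P(none) = C(17,3)/C(22,3) = 680/1540.
So P = 1 − 680/1540 = 43/77 ≈ 0.5584.

43/77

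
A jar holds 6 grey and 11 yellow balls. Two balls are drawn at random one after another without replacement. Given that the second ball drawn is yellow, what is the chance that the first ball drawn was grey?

3/8

P(first=grey and the second ball drawn is yellow) = (6/17)·(11/16) = 33/136.
P(the second ball drawn is yellow) = Σ over first color = 33/136 + 55/136 = 11/17.
By Bayes, P(first=grey | the second ball drawn is yellow) = 33/136 / 11/17 = 3/8 ≈ 0.3750.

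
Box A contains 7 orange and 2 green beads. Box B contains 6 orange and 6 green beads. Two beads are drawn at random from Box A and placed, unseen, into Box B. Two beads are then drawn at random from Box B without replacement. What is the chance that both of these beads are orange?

23/84

Condition on how many of the transferred beads are orange (from Box A: 7 orange of 9; then Box B has 14 total).
  0 orange: C(7,0)C(2,2)/C(9,2) = 1/36; then P = C(6,2)/C(14,2) = 15/91
  1 orange: C(7,1)C(2,1)/C(9,2) = 7/18; then P = C(7,2)/C(14,2) = 3/13
  2 orange: C(7,2)C(2,0)/C(9,2) = 7/12; then P = C(8,2)/C(14,2) = 4/13
P(both orange) = 23/84 ≈ 0.2738.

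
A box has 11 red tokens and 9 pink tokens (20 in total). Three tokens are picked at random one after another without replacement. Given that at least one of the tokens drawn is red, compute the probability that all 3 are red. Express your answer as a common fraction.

P(all 3 red) = C(11,3)/C(20,3) = 11/76; P(at least one red) = 1 − C(9,3)/C(20,3) = 88/95.
Since 'all 3 red' ⊆ 'at least one red', P(all 3 | at least one) = 11/76 / 88/95 = 5/32 ≈ 0.1562.

5/32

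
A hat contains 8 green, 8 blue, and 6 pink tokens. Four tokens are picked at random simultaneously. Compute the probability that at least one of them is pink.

Use the complement: P(at least one pink) = 1 − P(no pink).
P(none) = C(16,4)/C(22,4) = 1820/7315.
So P = 1 − 1820/7315 = 157/209 ≈ 0.7512.

157/209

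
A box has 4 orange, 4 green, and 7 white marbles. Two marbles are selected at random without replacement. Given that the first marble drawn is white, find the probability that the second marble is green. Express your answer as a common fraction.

2/7

After removing 1 white, the box has 4 green out of 14 remaining.
P(second is green | given) = 4/14 = 2/7 ≈ 0.2857.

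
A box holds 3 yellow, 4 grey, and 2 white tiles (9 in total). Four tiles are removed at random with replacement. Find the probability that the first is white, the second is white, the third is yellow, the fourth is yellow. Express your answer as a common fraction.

Multiply the conditional probability of each draw in order, with replacement (the composition resets each draw).
P = (2/9) · (2/9) · (3/9) · (3/9) = 4/729 ≈ 0.0055.

4/729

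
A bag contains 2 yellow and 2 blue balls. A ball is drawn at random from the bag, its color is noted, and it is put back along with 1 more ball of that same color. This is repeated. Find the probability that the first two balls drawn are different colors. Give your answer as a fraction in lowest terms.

Either blue then yellow, or yellow then blue; after the first draw the total is 5.
P = (2/4)·(2/5) + (2/4)·(2/5) = 2/5 ≈ 0.4000.

2/5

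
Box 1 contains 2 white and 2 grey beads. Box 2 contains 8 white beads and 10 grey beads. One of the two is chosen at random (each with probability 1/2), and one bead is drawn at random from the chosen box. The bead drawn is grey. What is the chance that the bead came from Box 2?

P(grey | Box 1) = 1/2; P(grey | Box 2) = 5/9.
P(grey) = 1/2·1/2 + 1/2·5/9 = 19/36.
By Bayes' rule, P(Box 2 | grey) = 5/18 / 19/36 = 10/19 ≈ 0.5263.

10/19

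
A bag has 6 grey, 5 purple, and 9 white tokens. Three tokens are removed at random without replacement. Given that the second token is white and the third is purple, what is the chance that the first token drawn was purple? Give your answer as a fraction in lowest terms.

P(first=purple and the second token is white and the third is purple) = (5/20)·(9/19)·(4/18) = 1/38.
P(E) = Σ over first color = 3/76 + 1/38 + 1/19 = 9/76.
By Bayes, P(first=purple | E) = 1/38 / 9/76 = 2/9 ≈ 0.2222.

2/9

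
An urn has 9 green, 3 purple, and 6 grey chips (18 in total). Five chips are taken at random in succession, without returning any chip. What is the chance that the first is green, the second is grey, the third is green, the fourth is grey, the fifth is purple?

Multiply the conditional probability of each draw in order, without replacement, so each draw removes one from its color and from the total.
P = (9/18) · (6/17) · (8/16) · (5/15) · (3/14) = 3/476 ≈ 0.0063.

3/476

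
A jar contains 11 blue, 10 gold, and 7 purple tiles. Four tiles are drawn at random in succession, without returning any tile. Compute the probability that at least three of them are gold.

Sum the hypergeometric tail for j = 3,…,4 gold tiles.
Favorable = C(10,3)·C(18,1) + C(10,4)·C(18,0) = 2370; total = C(28,4) = 20475.
P = 2370/20475 = 158/1365 ≈ 0.1158.

158/1365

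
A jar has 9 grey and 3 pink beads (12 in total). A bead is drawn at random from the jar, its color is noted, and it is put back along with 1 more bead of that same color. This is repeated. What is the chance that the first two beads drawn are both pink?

After a pink draw the jar holds 4 pink out of 13.
P = (3/12)·(4/13) = 1/13 ≈ 0.0769.

1/13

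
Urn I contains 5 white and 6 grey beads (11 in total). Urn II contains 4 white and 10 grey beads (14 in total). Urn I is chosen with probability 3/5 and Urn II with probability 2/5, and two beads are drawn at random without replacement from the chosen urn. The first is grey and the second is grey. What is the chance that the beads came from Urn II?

P(E | Urn I) = 3/11; P(E | Urn II) = 45/91.
P(E) = 3/5·3/11 + 2/5·45/91 = 1809/5005.
By Bayes' rule, P(Urn II | E) = 18/91 / 1809/5005 = 110/201 ≈ 0.5473.

110/201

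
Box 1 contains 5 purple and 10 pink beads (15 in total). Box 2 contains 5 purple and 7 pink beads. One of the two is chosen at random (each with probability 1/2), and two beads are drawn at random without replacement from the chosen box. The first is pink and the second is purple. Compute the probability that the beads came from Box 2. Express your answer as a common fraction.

49/93

P(E | Box 1) = 5/21; P(E | Box 2) = 35/132.
P(E) = 1/2·5/21 + 1/2·35/132 = 155/616.
By Bayes' rule, P(Box 2 | E) = 35/264 / 155/616 = 49/93 ≈ 0.5269.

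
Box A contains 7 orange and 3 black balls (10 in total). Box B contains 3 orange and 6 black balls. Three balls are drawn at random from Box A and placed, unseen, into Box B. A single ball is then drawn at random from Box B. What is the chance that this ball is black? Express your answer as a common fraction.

Condition on how many of the transferred balls are black (from Box A: 3 black of 10; then Box B has 12 total).
  0 black: C(3,0)C(7,3)/C(10,3) = 7/24; then P = 6/12
  1 black: C(3,1)C(7,2)/C(10,3) = 21/40; then P = 7/12
  2 black: C(3,2)C(7,1)/C(10,3) = 7/40; then P = 8/12
  3 black: C(3,3)C(7,0)/C(10,3) = 1/120; then P = 9/12
P(black from Box B) = 23/40 ≈ 0.5750.

23/40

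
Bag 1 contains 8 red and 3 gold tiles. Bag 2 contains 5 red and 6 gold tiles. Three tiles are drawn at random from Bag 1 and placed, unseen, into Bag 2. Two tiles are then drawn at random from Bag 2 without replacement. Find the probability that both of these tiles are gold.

1104/5005

Condition on how many of the transferred tiles are gold (from Bag 1: 3 gold of 11; then Bag 2 has 14 total).
  0 gold: C(3,0)C(8,3)/C(11,3) = 56/165; then P = C(6,2)/C(14,2) = 15/91
  1 gold: C(3,1)C(8,2)/C(11,3) = 28/55; then P = C(7,2)/C(14,2) = 3/13
  2 gold: C(3,2)C(8,1)/C(11,3) = 8/55; then P = C(8,2)/C(14,2) = 4/13
  3 gold: C(3,3)C(8,0)/C(11,3) = 1/165; then P = C(9,2)/C(14,2) = 36/91
P(both gold) = 1104/5005 ≈ 0.2206.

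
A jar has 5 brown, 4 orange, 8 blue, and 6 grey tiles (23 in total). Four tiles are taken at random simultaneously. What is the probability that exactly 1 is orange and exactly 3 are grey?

16/1771

Unordered draws without replacement: count favorable combinations over C(23,4).
Favorable = C(5,0) · C(4,1) · C(8,0) · C(6,3) = 80; total = C(23,4) = 8855.
P = 80/8855 = 16/1771 ≈ 0.0090.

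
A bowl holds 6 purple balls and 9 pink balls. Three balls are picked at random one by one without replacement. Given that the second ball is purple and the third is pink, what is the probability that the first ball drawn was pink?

8/13

P(first=pink and the second ball is purple and the third is pink) = (9/15)·(6/14)·(8/13) = 72/455.
P(E) = Σ over first color = 9/91 + 72/455 = 9/35.
By Bayes, P(first=pink | E) = 72/455 / 9/35 = 8/13 ≈ 0.6154.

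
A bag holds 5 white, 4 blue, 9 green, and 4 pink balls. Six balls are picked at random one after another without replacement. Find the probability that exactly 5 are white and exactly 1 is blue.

Unordered draws without replacement: count favorable combinations over C(22,6).
Favorable = C(5,5) · C(4,1) · C(9,0) · C(4,0) = 4; total = C(22,6) = 74613.
P = 4/74613 = 4/74613 ≈ 0.0001.

4/74613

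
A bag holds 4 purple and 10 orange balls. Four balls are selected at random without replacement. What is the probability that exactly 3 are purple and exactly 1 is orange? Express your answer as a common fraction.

Unordered draws without replacement: count favorable combinations over C(14,4).
Favorable = C(4,3) · C(10,1) = 40; total = C(14,4) = 1001.
P = 40/1001 = 40/1001 ≈ 0.0400.

40/1001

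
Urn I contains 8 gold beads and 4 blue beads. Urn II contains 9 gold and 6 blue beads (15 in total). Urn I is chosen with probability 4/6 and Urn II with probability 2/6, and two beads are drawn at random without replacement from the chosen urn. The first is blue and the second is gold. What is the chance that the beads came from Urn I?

560/857

P(E | Urn I) = 8/33; P(E | Urn II) = 9/35.
P(E) = 2/3·8/33 + 1/3·9/35 = 857/3465.
By Bayes' rule, P(Urn I | E) = 16/99 / 857/3465 = 560/857 ≈ 0.6534.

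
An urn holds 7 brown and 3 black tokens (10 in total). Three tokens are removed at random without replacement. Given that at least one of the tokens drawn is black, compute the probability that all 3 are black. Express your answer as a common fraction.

P(all 3 black) = C(3,3)/C(10,3) = 1/120; P(at least one black) = 1 − C(7,3)/C(10,3) = 17/24.
Since 'all 3 black' ⊆ 'at least one black', P(all 3 | at least one) = 1/120 / 17/24 = 1/85 ≈ 0.0118.

1/85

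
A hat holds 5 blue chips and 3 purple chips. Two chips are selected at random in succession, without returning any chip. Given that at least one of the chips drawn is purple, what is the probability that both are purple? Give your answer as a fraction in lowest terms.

1/6

P(both purple) = C(3,2)/C(8,2) = 3/28; P(at least one purple) = 1 − C(5,2)/C(8,2) = 9/14.
Since 'both purple' ⊆ 'at least one purple', P(both | at least one) = 3/28 / 9/14 = 1/6 ≈ 0.1667.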